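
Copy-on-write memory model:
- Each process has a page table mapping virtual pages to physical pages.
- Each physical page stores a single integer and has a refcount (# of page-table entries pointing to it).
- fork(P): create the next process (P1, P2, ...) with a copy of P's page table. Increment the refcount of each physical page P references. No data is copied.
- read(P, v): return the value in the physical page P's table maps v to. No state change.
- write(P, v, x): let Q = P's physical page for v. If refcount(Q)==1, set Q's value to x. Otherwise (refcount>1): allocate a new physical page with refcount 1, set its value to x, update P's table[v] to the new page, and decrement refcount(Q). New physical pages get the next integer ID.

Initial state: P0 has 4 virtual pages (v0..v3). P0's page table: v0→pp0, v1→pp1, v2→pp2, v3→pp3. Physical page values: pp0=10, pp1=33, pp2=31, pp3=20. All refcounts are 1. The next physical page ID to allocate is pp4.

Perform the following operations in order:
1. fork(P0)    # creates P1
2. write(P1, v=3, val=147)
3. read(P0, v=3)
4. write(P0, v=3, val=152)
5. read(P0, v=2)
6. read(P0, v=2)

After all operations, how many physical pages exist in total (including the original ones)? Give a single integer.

Answer: 5

Derivation:
Op 1: fork(P0) -> P1. 4 ppages; refcounts: pp0:2 pp1:2 pp2:2 pp3:2
Op 2: write(P1, v3, 147). refcount(pp3)=2>1 -> COPY to pp4. 5 ppages; refcounts: pp0:2 pp1:2 pp2:2 pp3:1 pp4:1
Op 3: read(P0, v3) -> 20. No state change.
Op 4: write(P0, v3, 152). refcount(pp3)=1 -> write in place. 5 ppages; refcounts: pp0:2 pp1:2 pp2:2 pp3:1 pp4:1
Op 5: read(P0, v2) -> 31. No state change.
Op 6: read(P0, v2) -> 31. No state change.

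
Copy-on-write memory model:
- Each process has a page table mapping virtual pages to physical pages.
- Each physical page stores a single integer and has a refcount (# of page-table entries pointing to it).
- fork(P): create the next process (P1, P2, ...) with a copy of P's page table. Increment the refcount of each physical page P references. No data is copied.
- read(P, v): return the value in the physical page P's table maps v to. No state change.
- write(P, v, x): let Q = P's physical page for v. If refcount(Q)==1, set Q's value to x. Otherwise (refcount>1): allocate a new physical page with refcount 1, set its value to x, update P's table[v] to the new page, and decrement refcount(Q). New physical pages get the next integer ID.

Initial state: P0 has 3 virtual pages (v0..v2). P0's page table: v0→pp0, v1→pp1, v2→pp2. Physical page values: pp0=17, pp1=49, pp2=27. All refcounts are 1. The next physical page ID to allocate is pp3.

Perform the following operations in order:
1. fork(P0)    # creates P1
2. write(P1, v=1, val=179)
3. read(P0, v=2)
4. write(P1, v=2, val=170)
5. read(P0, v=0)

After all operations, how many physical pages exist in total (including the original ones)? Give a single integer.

Op 1: fork(P0) -> P1. 3 ppages; refcounts: pp0:2 pp1:2 pp2:2
Op 2: write(P1, v1, 179). refcount(pp1)=2>1 -> COPY to pp3. 4 ppages; refcounts: pp0:2 pp1:1 pp2:2 pp3:1
Op 3: read(P0, v2) -> 27. No state change.
Op 4: write(P1, v2, 170). refcount(pp2)=2>1 -> COPY to pp4. 5 ppages; refcounts: pp0:2 pp1:1 pp2:1 pp3:1 pp4:1
Op 5: read(P0, v0) -> 17. No state change.

Answer: 5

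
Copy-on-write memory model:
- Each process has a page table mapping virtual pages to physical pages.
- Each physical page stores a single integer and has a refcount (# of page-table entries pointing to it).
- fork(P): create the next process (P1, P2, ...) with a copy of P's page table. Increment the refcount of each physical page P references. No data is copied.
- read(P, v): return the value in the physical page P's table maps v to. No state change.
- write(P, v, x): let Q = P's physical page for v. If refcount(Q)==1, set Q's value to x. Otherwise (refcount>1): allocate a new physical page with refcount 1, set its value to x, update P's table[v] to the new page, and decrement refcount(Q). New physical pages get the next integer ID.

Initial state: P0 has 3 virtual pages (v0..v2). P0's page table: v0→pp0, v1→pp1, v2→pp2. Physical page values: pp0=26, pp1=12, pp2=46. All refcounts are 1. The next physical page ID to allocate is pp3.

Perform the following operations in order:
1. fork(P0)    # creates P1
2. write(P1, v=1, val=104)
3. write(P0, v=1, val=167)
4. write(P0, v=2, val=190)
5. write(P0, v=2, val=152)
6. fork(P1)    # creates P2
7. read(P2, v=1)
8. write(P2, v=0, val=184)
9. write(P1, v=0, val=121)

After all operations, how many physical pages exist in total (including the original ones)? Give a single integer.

Answer: 7

Derivation:
Op 1: fork(P0) -> P1. 3 ppages; refcounts: pp0:2 pp1:2 pp2:2
Op 2: write(P1, v1, 104). refcount(pp1)=2>1 -> COPY to pp3. 4 ppages; refcounts: pp0:2 pp1:1 pp2:2 pp3:1
Op 3: write(P0, v1, 167). refcount(pp1)=1 -> write in place. 4 ppages; refcounts: pp0:2 pp1:1 pp2:2 pp3:1
Op 4: write(P0, v2, 190). refcount(pp2)=2>1 -> COPY to pp4. 5 ppages; refcounts: pp0:2 pp1:1 pp2:1 pp3:1 pp4:1
Op 5: write(P0, v2, 152). refcount(pp4)=1 -> write in place. 5 ppages; refcounts: pp0:2 pp1:1 pp2:1 pp3:1 pp4:1
Op 6: fork(P1) -> P2. 5 ppages; refcounts: pp0:3 pp1:1 pp2:2 pp3:2 pp4:1
Op 7: read(P2, v1) -> 104. No state change.
Op 8: write(P2, v0, 184). refcount(pp0)=3>1 -> COPY to pp5. 6 ppages; refcounts: pp0:2 pp1:1 pp2:2 pp3:2 pp4:1 pp5:1
Op 9: write(P1, v0, 121). refcount(pp0)=2>1 -> COPY to pp6. 7 ppages; refcounts: pp0:1 pp1:1 pp2:2 pp3:2 pp4:1 pp5:1 pp6:1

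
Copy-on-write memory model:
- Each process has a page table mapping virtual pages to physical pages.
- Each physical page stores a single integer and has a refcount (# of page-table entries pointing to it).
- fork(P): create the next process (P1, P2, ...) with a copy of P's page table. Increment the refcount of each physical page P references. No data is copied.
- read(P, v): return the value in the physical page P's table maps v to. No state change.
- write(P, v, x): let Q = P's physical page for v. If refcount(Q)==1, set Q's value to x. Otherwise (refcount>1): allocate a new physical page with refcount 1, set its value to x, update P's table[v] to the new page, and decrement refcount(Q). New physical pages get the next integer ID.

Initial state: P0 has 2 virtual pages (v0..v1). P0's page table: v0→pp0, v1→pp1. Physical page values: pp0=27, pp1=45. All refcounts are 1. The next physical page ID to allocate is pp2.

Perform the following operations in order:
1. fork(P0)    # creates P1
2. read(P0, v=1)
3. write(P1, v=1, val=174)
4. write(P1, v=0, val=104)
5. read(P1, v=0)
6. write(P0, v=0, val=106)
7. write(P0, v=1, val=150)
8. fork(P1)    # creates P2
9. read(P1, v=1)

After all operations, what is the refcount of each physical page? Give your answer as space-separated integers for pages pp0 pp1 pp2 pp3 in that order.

Op 1: fork(P0) -> P1. 2 ppages; refcounts: pp0:2 pp1:2
Op 2: read(P0, v1) -> 45. No state change.
Op 3: write(P1, v1, 174). refcount(pp1)=2>1 -> COPY to pp2. 3 ppages; refcounts: pp0:2 pp1:1 pp2:1
Op 4: write(P1, v0, 104). refcount(pp0)=2>1 -> COPY to pp3. 4 ppages; refcounts: pp0:1 pp1:1 pp2:1 pp3:1
Op 5: read(P1, v0) -> 104. No state change.
Op 6: write(P0, v0, 106). refcount(pp0)=1 -> write in place. 4 ppages; refcounts: pp0:1 pp1:1 pp2:1 pp3:1
Op 7: write(P0, v1, 150). refcount(pp1)=1 -> write in place. 4 ppages; refcounts: pp0:1 pp1:1 pp2:1 pp3:1
Op 8: fork(P1) -> P2. 4 ppages; refcounts: pp0:1 pp1:1 pp2:2 pp3:2
Op 9: read(P1, v1) -> 174. No state change.

Answer: 1 1 2 2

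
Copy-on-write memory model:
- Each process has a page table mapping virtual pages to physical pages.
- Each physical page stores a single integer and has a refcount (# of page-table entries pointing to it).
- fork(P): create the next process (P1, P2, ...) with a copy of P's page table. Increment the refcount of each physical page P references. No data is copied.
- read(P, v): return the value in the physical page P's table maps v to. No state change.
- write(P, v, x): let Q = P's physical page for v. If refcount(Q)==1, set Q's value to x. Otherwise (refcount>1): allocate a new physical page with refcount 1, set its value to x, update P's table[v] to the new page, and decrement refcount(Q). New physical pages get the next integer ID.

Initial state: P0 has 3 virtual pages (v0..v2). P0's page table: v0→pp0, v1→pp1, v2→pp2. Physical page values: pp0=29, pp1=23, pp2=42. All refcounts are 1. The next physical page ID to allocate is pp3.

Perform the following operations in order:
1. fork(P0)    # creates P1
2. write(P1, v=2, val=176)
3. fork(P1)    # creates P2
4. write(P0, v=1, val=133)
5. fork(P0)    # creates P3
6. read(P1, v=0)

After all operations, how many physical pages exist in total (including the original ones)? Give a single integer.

Answer: 5

Derivation:
Op 1: fork(P0) -> P1. 3 ppages; refcounts: pp0:2 pp1:2 pp2:2
Op 2: write(P1, v2, 176). refcount(pp2)=2>1 -> COPY to pp3. 4 ppages; refcounts: pp0:2 pp1:2 pp2:1 pp3:1
Op 3: fork(P1) -> P2. 4 ppages; refcounts: pp0:3 pp1:3 pp2:1 pp3:2
Op 4: write(P0, v1, 133). refcount(pp1)=3>1 -> COPY to pp4. 5 ppages; refcounts: pp0:3 pp1:2 pp2:1 pp3:2 pp4:1
Op 5: fork(P0) -> P3. 5 ppages; refcounts: pp0:4 pp1:2 pp2:2 pp3:2 pp4:2
Op 6: read(P1, v0) -> 29. No state change.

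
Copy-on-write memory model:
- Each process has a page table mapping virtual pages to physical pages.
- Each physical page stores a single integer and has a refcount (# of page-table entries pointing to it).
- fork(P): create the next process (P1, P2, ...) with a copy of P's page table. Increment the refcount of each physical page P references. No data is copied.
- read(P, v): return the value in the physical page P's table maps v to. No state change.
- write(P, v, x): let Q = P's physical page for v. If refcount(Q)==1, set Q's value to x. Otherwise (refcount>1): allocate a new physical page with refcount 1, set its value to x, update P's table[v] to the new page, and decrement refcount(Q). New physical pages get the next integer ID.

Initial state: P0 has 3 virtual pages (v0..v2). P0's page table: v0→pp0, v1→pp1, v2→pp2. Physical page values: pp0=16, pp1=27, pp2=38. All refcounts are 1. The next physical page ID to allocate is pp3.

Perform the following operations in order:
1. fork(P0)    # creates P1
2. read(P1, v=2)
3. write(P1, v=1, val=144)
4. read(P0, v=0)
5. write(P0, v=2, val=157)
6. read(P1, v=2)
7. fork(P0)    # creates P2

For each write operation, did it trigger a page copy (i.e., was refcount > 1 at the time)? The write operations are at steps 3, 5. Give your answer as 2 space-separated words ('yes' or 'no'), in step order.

Op 1: fork(P0) -> P1. 3 ppages; refcounts: pp0:2 pp1:2 pp2:2
Op 2: read(P1, v2) -> 38. No state change.
Op 3: write(P1, v1, 144). refcount(pp1)=2>1 -> COPY to pp3. 4 ppages; refcounts: pp0:2 pp1:1 pp2:2 pp3:1
Op 4: read(P0, v0) -> 16. No state change.
Op 5: write(P0, v2, 157). refcount(pp2)=2>1 -> COPY to pp4. 5 ppages; refcounts: pp0:2 pp1:1 pp2:1 pp3:1 pp4:1
Op 6: read(P1, v2) -> 38. No state change.
Op 7: fork(P0) -> P2. 5 ppages; refcounts: pp0:3 pp1:2 pp2:1 pp3:1 pp4:2

yes yes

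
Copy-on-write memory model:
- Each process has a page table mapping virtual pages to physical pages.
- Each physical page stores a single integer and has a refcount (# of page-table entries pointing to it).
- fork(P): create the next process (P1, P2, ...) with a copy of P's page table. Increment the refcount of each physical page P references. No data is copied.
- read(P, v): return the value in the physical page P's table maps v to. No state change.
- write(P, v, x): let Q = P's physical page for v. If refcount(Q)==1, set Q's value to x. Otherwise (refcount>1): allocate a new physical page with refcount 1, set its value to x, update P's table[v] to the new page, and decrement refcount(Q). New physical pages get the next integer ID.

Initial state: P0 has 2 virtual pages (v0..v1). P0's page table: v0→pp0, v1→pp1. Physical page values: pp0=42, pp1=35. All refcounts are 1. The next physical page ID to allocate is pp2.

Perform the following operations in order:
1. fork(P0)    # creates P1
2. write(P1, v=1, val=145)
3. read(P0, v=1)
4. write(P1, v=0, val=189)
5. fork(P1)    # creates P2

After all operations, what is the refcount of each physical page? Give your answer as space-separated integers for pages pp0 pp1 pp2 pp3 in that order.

Answer: 1 1 2 2

Derivation:
Op 1: fork(P0) -> P1. 2 ppages; refcounts: pp0:2 pp1:2
Op 2: write(P1, v1, 145). refcount(pp1)=2>1 -> COPY to pp2. 3 ppages; refcounts: pp0:2 pp1:1 pp2:1
Op 3: read(P0, v1) -> 35. No state change.
Op 4: write(P1, v0, 189). refcount(pp0)=2>1 -> COPY to pp3. 4 ppages; refcounts: pp0:1 pp1:1 pp2:1 pp3:1
Op 5: fork(P1) -> P2. 4 ppages; refcounts: pp0:1 pp1:1 pp2:2 pp3:2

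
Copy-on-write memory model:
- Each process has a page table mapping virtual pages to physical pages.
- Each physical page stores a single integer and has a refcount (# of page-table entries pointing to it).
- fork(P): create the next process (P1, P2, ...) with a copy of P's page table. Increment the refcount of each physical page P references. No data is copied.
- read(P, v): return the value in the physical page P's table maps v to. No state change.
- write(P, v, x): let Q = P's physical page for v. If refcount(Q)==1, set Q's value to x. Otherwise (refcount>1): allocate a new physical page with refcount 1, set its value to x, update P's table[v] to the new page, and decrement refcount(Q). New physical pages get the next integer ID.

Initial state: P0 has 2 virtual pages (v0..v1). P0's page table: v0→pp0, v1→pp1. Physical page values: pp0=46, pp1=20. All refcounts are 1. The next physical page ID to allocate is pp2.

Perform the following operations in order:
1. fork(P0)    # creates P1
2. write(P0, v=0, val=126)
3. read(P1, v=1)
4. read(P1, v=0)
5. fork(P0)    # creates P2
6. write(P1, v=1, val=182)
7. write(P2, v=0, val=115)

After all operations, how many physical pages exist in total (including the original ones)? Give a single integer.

Op 1: fork(P0) -> P1. 2 ppages; refcounts: pp0:2 pp1:2
Op 2: write(P0, v0, 126). refcount(pp0)=2>1 -> COPY to pp2. 3 ppages; refcounts: pp0:1 pp1:2 pp2:1
Op 3: read(P1, v1) -> 20. No state change.
Op 4: read(P1, v0) -> 46. No state change.
Op 5: fork(P0) -> P2. 3 ppages; refcounts: pp0:1 pp1:3 pp2:2
Op 6: write(P1, v1, 182). refcount(pp1)=3>1 -> COPY to pp3. 4 ppages; refcounts: pp0:1 pp1:2 pp2:2 pp3:1
Op 7: write(P2, v0, 115). refcount(pp2)=2>1 -> COPY to pp4. 5 ppages; refcounts: pp0:1 pp1:2 pp2:1 pp3:1 pp4:1

Answer: 5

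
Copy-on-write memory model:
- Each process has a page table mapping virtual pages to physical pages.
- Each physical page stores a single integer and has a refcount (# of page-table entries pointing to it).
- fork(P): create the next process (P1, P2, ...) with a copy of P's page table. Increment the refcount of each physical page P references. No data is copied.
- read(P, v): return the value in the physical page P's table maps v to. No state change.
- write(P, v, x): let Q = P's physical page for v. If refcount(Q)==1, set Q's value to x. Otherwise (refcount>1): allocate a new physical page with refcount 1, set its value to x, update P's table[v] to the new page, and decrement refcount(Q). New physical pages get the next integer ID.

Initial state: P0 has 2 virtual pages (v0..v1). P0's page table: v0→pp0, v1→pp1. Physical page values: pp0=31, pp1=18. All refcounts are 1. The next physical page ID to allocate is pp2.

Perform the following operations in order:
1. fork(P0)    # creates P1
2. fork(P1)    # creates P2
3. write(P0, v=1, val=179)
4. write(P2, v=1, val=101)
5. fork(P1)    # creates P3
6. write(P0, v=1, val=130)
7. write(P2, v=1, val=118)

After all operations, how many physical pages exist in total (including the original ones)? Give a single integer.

Op 1: fork(P0) -> P1. 2 ppages; refcounts: pp0:2 pp1:2
Op 2: fork(P1) -> P2. 2 ppages; refcounts: pp0:3 pp1:3
Op 3: write(P0, v1, 179). refcount(pp1)=3>1 -> COPY to pp2. 3 ppages; refcounts: pp0:3 pp1:2 pp2:1
Op 4: write(P2, v1, 101). refcount(pp1)=2>1 -> COPY to pp3. 4 ppages; refcounts: pp0:3 pp1:1 pp2:1 pp3:1
Op 5: fork(P1) -> P3. 4 ppages; refcounts: pp0:4 pp1:2 pp2:1 pp3:1
Op 6: write(P0, v1, 130). refcount(pp2)=1 -> write in place. 4 ppages; refcounts: pp0:4 pp1:2 pp2:1 pp3:1
Op 7: write(P2, v1, 118). refcount(pp3)=1 -> write in place. 4 ppages; refcounts: pp0:4 pp1:2 pp2:1 pp3:1

Answer: 4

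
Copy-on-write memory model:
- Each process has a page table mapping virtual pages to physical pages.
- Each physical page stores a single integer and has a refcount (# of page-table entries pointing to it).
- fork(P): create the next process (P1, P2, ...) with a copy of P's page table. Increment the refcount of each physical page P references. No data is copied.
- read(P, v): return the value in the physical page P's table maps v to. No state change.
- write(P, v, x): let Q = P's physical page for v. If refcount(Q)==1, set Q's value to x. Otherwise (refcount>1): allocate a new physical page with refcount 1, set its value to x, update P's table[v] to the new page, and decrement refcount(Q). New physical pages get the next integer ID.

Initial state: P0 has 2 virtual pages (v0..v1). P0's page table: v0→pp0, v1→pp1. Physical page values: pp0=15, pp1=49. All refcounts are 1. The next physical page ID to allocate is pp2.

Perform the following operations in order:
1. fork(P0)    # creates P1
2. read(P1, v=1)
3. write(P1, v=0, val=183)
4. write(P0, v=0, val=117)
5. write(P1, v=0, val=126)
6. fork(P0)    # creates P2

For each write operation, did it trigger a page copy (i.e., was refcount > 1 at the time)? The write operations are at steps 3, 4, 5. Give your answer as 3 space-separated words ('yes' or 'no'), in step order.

Op 1: fork(P0) -> P1. 2 ppages; refcounts: pp0:2 pp1:2
Op 2: read(P1, v1) -> 49. No state change.
Op 3: write(P1, v0, 183). refcount(pp0)=2>1 -> COPY to pp2. 3 ppages; refcounts: pp0:1 pp1:2 pp2:1
Op 4: write(P0, v0, 117). refcount(pp0)=1 -> write in place. 3 ppages; refcounts: pp0:1 pp1:2 pp2:1
Op 5: write(P1, v0, 126). refcount(pp2)=1 -> write in place. 3 ppages; refcounts: pp0:1 pp1:2 pp2:1
Op 6: fork(P0) -> P2. 3 ppages; refcounts: pp0:2 pp1:3 pp2:1

yes no no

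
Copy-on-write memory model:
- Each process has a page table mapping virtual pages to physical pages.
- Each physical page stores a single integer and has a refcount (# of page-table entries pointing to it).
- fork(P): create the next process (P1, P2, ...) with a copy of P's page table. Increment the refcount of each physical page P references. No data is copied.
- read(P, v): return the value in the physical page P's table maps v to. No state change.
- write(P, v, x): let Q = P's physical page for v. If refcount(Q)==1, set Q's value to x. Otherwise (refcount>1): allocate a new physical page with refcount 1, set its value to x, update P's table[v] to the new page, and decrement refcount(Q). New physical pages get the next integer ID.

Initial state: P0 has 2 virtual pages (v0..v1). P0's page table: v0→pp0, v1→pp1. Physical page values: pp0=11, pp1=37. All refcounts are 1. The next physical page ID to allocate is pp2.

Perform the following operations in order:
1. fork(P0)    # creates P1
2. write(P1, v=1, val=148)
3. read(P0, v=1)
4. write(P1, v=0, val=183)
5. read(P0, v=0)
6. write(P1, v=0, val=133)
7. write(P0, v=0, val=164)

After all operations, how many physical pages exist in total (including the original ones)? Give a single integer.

Op 1: fork(P0) -> P1. 2 ppages; refcounts: pp0:2 pp1:2
Op 2: write(P1, v1, 148). refcount(pp1)=2>1 -> COPY to pp2. 3 ppages; refcounts: pp0:2 pp1:1 pp2:1
Op 3: read(P0, v1) -> 37. No state change.
Op 4: write(P1, v0, 183). refcount(pp0)=2>1 -> COPY to pp3. 4 ppages; refcounts: pp0:1 pp1:1 pp2:1 pp3:1
Op 5: read(P0, v0) -> 11. No state change.
Op 6: write(P1, v0, 133). refcount(pp3)=1 -> write in place. 4 ppages; refcounts: pp0:1 pp1:1 pp2:1 pp3:1
Op 7: write(P0, v0, 164). refcount(pp0)=1 -> write in place. 4 ppages; refcounts: pp0:1 pp1:1 pp2:1 pp3:1

Answer: 4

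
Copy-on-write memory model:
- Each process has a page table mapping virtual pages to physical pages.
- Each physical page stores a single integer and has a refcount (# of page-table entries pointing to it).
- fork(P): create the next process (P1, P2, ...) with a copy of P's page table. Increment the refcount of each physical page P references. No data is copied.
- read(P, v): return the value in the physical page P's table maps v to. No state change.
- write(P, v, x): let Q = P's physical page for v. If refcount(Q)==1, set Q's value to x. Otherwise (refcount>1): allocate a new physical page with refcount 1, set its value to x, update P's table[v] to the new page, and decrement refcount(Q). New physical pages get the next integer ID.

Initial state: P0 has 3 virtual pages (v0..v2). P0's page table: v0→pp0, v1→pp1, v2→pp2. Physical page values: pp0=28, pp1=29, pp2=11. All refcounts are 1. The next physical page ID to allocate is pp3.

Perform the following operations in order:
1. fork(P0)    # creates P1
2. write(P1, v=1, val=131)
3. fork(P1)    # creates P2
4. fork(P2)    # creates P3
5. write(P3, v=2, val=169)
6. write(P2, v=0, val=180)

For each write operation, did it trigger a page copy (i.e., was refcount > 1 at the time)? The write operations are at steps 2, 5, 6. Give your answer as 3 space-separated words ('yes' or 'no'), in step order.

Op 1: fork(P0) -> P1. 3 ppages; refcounts: pp0:2 pp1:2 pp2:2
Op 2: write(P1, v1, 131). refcount(pp1)=2>1 -> COPY to pp3. 4 ppages; refcounts: pp0:2 pp1:1 pp2:2 pp3:1
Op 3: fork(P1) -> P2. 4 ppages; refcounts: pp0:3 pp1:1 pp2:3 pp3:2
Op 4: fork(P2) -> P3. 4 ppages; refcounts: pp0:4 pp1:1 pp2:4 pp3:3
Op 5: write(P3, v2, 169). refcount(pp2)=4>1 -> COPY to pp4. 5 ppages; refcounts: pp0:4 pp1:1 pp2:3 pp3:3 pp4:1
Op 6: write(P2, v0, 180). refcount(pp0)=4>1 -> COPY to pp5. 6 ppages; refcounts: pp0:3 pp1:1 pp2:3 pp3:3 pp4:1 pp5:1

yes yes yes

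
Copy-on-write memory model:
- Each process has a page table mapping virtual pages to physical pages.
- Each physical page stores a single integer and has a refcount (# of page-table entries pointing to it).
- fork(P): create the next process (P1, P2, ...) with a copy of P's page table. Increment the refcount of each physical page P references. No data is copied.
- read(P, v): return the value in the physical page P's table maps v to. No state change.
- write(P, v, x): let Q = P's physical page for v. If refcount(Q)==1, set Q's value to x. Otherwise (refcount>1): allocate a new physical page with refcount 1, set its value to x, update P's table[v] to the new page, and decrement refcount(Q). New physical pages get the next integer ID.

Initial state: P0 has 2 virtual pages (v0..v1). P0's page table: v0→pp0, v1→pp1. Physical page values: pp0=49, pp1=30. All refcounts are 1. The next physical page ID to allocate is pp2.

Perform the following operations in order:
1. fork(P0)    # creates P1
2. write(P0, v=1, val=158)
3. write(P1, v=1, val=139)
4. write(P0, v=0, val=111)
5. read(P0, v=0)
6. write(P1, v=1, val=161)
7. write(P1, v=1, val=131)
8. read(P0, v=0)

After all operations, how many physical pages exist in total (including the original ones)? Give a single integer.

Answer: 4

Derivation:
Op 1: fork(P0) -> P1. 2 ppages; refcounts: pp0:2 pp1:2
Op 2: write(P0, v1, 158). refcount(pp1)=2>1 -> COPY to pp2. 3 ppages; refcounts: pp0:2 pp1:1 pp2:1
Op 3: write(P1, v1, 139). refcount(pp1)=1 -> write in place. 3 ppages; refcounts: pp0:2 pp1:1 pp2:1
Op 4: write(P0, v0, 111). refcount(pp0)=2>1 -> COPY to pp3. 4 ppages; refcounts: pp0:1 pp1:1 pp2:1 pp3:1
Op 5: read(P0, v0) -> 111. No state change.
Op 6: write(P1, v1, 161). refcount(pp1)=1 -> write in place. 4 ppages; refcounts: pp0:1 pp1:1 pp2:1 pp3:1
Op 7: write(P1, v1, 131). refcount(pp1)=1 -> write in place. 4 ppages; refcounts: pp0:1 pp1:1 pp2:1 pp3:1
Op 8: read(P0, v0) -> 111. No state change.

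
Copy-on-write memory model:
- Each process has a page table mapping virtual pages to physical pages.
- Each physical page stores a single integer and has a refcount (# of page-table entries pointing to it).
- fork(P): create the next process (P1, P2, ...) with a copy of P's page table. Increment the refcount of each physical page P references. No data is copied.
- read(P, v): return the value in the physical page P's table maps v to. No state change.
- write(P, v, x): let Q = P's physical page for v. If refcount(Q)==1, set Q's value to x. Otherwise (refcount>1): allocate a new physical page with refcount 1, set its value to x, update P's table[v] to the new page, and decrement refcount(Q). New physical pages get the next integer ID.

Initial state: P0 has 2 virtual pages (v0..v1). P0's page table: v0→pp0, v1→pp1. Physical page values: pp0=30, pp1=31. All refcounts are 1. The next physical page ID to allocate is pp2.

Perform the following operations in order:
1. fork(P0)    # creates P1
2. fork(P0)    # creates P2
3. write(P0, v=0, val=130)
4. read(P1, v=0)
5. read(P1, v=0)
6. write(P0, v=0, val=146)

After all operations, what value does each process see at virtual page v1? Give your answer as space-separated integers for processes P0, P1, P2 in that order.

Answer: 31 31 31

Derivation:
Op 1: fork(P0) -> P1. 2 ppages; refcounts: pp0:2 pp1:2
Op 2: fork(P0) -> P2. 2 ppages; refcounts: pp0:3 pp1:3
Op 3: write(P0, v0, 130). refcount(pp0)=3>1 -> COPY to pp2. 3 ppages; refcounts: pp0:2 pp1:3 pp2:1
Op 4: read(P1, v0) -> 30. No state change.
Op 5: read(P1, v0) -> 30. No state change.
Op 6: write(P0, v0, 146). refcount(pp2)=1 -> write in place. 3 ppages; refcounts: pp0:2 pp1:3 pp2:1
P0: v1 -> pp1 = 31
P1: v1 -> pp1 = 31
P2: v1 -> pp1 = 31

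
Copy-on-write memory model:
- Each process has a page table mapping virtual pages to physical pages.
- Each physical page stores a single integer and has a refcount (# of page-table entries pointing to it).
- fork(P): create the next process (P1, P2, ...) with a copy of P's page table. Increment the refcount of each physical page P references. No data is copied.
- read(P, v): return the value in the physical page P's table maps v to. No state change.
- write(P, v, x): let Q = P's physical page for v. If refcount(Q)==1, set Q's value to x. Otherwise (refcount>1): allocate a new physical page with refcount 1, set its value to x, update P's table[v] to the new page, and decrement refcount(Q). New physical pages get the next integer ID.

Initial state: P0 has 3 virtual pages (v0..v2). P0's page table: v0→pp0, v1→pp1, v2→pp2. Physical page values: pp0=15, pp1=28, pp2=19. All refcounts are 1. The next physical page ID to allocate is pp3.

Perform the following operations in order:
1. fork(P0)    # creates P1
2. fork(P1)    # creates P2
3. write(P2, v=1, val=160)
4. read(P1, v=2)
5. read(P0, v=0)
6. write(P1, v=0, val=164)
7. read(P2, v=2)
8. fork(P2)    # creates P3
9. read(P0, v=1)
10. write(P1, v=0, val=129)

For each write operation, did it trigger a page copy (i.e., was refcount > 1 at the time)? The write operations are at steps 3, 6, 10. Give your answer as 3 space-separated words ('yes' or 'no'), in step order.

Op 1: fork(P0) -> P1. 3 ppages; refcounts: pp0:2 pp1:2 pp2:2
Op 2: fork(P1) -> P2. 3 ppages; refcounts: pp0:3 pp1:3 pp2:3
Op 3: write(P2, v1, 160). refcount(pp1)=3>1 -> COPY to pp3. 4 ppages; refcounts: pp0:3 pp1:2 pp2:3 pp3:1
Op 4: read(P1, v2) -> 19. No state change.
Op 5: read(P0, v0) -> 15. No state change.
Op 6: write(P1, v0, 164). refcount(pp0)=3>1 -> COPY to pp4. 5 ppages; refcounts: pp0:2 pp1:2 pp2:3 pp3:1 pp4:1
Op 7: read(P2, v2) -> 19. No state change.
Op 8: fork(P2) -> P3. 5 ppages; refcounts: pp0:3 pp1:2 pp2:4 pp3:2 pp4:1
Op 9: read(P0, v1) -> 28. No state change.
Op 10: write(P1, v0, 129). refcount(pp4)=1 -> write in place. 5 ppages; refcounts: pp0:3 pp1:2 pp2:4 pp3:2 pp4:1

yes yes no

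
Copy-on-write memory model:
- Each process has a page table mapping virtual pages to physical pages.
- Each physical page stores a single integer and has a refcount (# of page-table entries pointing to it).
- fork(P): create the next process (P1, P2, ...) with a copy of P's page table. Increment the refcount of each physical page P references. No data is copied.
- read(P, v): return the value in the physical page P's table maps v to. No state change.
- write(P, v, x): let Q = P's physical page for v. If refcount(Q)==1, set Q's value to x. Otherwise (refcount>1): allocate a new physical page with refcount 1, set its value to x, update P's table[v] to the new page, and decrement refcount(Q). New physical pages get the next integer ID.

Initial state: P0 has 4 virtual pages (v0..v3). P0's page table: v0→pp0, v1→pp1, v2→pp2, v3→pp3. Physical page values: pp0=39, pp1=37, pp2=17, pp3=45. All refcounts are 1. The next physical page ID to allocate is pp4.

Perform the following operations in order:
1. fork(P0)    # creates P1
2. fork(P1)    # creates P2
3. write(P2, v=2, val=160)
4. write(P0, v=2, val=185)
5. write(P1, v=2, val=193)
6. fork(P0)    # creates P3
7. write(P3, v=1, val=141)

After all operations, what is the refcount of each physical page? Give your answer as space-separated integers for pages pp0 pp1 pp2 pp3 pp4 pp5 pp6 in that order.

Op 1: fork(P0) -> P1. 4 ppages; refcounts: pp0:2 pp1:2 pp2:2 pp3:2
Op 2: fork(P1) -> P2. 4 ppages; refcounts: pp0:3 pp1:3 pp2:3 pp3:3
Op 3: write(P2, v2, 160). refcount(pp2)=3>1 -> COPY to pp4. 5 ppages; refcounts: pp0:3 pp1:3 pp2:2 pp3:3 pp4:1
Op 4: write(P0, v2, 185). refcount(pp2)=2>1 -> COPY to pp5. 6 ppages; refcounts: pp0:3 pp1:3 pp2:1 pp3:3 pp4:1 pp5:1
Op 5: write(P1, v2, 193). refcount(pp2)=1 -> write in place. 6 ppages; refcounts: pp0:3 pp1:3 pp2:1 pp3:3 pp4:1 pp5:1
Op 6: fork(P0) -> P3. 6 ppages; refcounts: pp0:4 pp1:4 pp2:1 pp3:4 pp4:1 pp5:2
Op 7: write(P3, v1, 141). refcount(pp1)=4>1 -> COPY to pp6. 7 ppages; refcounts: pp0:4 pp1:3 pp2:1 pp3:4 pp4:1 pp5:2 pp6:1

Answer: 4 3 1 4 1 2 1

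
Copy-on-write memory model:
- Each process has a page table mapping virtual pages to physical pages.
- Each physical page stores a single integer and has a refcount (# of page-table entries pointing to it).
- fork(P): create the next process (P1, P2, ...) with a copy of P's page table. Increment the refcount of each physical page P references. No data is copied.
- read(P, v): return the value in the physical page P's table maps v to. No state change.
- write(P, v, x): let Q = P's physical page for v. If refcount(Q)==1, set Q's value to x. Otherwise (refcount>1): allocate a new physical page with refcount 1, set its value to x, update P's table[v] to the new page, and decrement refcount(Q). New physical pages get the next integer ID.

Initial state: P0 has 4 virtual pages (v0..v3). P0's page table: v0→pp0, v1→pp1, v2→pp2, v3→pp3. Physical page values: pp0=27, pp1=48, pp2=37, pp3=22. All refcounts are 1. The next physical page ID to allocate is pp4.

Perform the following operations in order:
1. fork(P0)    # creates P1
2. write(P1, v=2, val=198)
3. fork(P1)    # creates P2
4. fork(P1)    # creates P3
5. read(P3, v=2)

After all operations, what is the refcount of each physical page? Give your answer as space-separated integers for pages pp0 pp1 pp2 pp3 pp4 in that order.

Op 1: fork(P0) -> P1. 4 ppages; refcounts: pp0:2 pp1:2 pp2:2 pp3:2
Op 2: write(P1, v2, 198). refcount(pp2)=2>1 -> COPY to pp4. 5 ppages; refcounts: pp0:2 pp1:2 pp2:1 pp3:2 pp4:1
Op 3: fork(P1) -> P2. 5 ppages; refcounts: pp0:3 pp1:3 pp2:1 pp3:3 pp4:2
Op 4: fork(P1) -> P3. 5 ppages; refcounts: pp0:4 pp1:4 pp2:1 pp3:4 pp4:3
Op 5: read(P3, v2) -> 198. No state change.

Answer: 4 4 1 4 3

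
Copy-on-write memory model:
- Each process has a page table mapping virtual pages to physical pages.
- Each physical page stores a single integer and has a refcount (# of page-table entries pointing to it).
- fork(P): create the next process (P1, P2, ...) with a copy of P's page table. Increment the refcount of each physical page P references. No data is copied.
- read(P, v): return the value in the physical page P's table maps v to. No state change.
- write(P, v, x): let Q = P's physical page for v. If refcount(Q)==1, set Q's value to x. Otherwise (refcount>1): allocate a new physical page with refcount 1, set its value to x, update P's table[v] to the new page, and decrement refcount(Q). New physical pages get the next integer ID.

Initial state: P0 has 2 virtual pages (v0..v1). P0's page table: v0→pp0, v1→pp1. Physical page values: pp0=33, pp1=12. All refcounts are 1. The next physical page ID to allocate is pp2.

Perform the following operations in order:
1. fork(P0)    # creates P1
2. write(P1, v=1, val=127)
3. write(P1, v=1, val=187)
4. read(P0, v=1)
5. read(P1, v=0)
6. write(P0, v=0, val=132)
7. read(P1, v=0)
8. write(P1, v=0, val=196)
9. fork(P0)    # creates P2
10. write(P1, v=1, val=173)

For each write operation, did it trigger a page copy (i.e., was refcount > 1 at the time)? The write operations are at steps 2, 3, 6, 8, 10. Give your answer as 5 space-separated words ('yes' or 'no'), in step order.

Op 1: fork(P0) -> P1. 2 ppages; refcounts: pp0:2 pp1:2
Op 2: write(P1, v1, 127). refcount(pp1)=2>1 -> COPY to pp2. 3 ppages; refcounts: pp0:2 pp1:1 pp2:1
Op 3: write(P1, v1, 187). refcount(pp2)=1 -> write in place. 3 ppages; refcounts: pp0:2 pp1:1 pp2:1
Op 4: read(P0, v1) -> 12. No state change.
Op 5: read(P1, v0) -> 33. No state change.
Op 6: write(P0, v0, 132). refcount(pp0)=2>1 -> COPY to pp3. 4 ppages; refcounts: pp0:1 pp1:1 pp2:1 pp3:1
Op 7: read(P1, v0) -> 33. No state change.
Op 8: write(P1, v0, 196). refcount(pp0)=1 -> write in place. 4 ppages; refcounts: pp0:1 pp1:1 pp2:1 pp3:1
Op 9: fork(P0) -> P2. 4 ppages; refcounts: pp0:1 pp1:2 pp2:1 pp3:2
Op 10: write(P1, v1, 173). refcount(pp2)=1 -> write in place. 4 ppages; refcounts: pp0:1 pp1:2 pp2:1 pp3:2

yes no yes no no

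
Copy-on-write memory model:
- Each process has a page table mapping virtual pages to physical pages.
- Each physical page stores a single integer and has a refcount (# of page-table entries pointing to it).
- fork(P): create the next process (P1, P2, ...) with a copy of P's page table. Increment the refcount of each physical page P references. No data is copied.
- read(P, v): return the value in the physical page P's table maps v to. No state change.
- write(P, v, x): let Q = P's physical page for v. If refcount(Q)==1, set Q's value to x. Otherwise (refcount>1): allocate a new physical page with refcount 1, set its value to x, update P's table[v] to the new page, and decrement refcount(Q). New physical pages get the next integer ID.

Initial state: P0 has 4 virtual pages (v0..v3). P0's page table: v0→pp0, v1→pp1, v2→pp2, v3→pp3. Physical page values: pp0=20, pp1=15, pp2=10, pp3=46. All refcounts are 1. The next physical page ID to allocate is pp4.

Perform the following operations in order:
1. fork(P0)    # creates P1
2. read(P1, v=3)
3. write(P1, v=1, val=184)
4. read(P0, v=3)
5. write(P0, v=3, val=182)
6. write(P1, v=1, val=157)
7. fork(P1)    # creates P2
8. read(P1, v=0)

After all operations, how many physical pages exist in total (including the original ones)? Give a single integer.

Op 1: fork(P0) -> P1. 4 ppages; refcounts: pp0:2 pp1:2 pp2:2 pp3:2
Op 2: read(P1, v3) -> 46. No state change.
Op 3: write(P1, v1, 184). refcount(pp1)=2>1 -> COPY to pp4. 5 ppages; refcounts: pp0:2 pp1:1 pp2:2 pp3:2 pp4:1
Op 4: read(P0, v3) -> 46. No state change.
Op 5: write(P0, v3, 182). refcount(pp3)=2>1 -> COPY to pp5. 6 ppages; refcounts: pp0:2 pp1:1 pp2:2 pp3:1 pp4:1 pp5:1
Op 6: write(P1, v1, 157). refcount(pp4)=1 -> write in place. 6 ppages; refcounts: pp0:2 pp1:1 pp2:2 pp3:1 pp4:1 pp5:1
Op 7: fork(P1) -> P2. 6 ppages; refcounts: pp0:3 pp1:1 pp2:3 pp3:2 pp4:2 pp5:1
Op 8: read(P1, v0) -> 20. No state change.

Answer: 6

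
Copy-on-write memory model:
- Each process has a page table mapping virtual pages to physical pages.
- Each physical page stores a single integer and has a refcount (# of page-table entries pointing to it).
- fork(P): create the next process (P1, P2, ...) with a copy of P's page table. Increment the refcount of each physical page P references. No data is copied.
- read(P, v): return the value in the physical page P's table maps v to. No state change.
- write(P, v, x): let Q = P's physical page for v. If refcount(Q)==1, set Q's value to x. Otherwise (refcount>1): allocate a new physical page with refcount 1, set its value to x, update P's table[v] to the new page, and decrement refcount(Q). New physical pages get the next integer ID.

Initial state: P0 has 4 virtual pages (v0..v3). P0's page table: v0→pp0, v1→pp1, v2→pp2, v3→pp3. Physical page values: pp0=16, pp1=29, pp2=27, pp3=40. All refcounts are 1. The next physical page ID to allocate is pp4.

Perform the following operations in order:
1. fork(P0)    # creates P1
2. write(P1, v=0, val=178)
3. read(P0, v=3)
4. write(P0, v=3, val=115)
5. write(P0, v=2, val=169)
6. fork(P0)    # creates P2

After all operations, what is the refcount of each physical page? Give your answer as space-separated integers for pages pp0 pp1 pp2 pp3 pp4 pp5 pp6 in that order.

Answer: 2 3 1 1 1 2 2

Derivation:
Op 1: fork(P0) -> P1. 4 ppages; refcounts: pp0:2 pp1:2 pp2:2 pp3:2
Op 2: write(P1, v0, 178). refcount(pp0)=2>1 -> COPY to pp4. 5 ppages; refcounts: pp0:1 pp1:2 pp2:2 pp3:2 pp4:1
Op 3: read(P0, v3) -> 40. No state change.
Op 4: write(P0, v3, 115). refcount(pp3)=2>1 -> COPY to pp5. 6 ppages; refcounts: pp0:1 pp1:2 pp2:2 pp3:1 pp4:1 pp5:1
Op 5: write(P0, v2, 169). refcount(pp2)=2>1 -> COPY to pp6. 7 ppages; refcounts: pp0:1 pp1:2 pp2:1 pp3:1 pp4:1 pp5:1 pp6:1
Op 6: fork(P0) -> P2. 7 ppages; refcounts: pp0:2 pp1:3 pp2:1 pp3:1 pp4:1 pp5:2 pp6:2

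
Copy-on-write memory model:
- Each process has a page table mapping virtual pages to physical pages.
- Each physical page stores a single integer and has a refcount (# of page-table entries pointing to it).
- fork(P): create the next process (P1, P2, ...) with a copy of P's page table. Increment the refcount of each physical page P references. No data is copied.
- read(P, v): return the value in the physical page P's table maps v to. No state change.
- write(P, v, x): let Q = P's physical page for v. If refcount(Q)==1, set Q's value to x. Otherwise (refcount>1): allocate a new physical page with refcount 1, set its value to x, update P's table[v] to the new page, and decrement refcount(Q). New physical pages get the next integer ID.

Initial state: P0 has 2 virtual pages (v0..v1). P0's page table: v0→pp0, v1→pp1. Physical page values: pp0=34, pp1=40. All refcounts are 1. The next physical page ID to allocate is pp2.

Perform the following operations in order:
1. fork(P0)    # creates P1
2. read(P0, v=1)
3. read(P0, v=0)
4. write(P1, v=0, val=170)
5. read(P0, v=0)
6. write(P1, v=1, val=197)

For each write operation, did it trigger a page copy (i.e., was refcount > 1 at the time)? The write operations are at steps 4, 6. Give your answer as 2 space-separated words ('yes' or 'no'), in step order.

Op 1: fork(P0) -> P1. 2 ppages; refcounts: pp0:2 pp1:2
Op 2: read(P0, v1) -> 40. No state change.
Op 3: read(P0, v0) -> 34. No state change.
Op 4: write(P1, v0, 170). refcount(pp0)=2>1 -> COPY to pp2. 3 ppages; refcounts: pp0:1 pp1:2 pp2:1
Op 5: read(P0, v0) -> 34. No state change.
Op 6: write(P1, v1, 197). refcount(pp1)=2>1 -> COPY to pp3. 4 ppages; refcounts: pp0:1 pp1:1 pp2:1 pp3:1

yes yes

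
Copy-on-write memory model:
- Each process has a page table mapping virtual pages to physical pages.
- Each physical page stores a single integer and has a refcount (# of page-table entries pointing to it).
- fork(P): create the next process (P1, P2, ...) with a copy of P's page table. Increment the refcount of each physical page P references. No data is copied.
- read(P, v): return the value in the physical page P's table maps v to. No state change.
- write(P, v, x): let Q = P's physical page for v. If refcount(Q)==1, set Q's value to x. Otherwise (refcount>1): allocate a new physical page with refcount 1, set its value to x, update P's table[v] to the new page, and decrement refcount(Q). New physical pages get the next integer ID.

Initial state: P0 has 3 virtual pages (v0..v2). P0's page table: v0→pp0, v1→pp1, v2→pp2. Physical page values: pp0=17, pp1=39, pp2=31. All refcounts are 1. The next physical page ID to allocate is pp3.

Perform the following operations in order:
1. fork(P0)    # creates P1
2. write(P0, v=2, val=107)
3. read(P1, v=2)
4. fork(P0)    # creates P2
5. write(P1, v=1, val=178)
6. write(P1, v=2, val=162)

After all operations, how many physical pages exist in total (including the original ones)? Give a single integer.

Op 1: fork(P0) -> P1. 3 ppages; refcounts: pp0:2 pp1:2 pp2:2
Op 2: write(P0, v2, 107). refcount(pp2)=2>1 -> COPY to pp3. 4 ppages; refcounts: pp0:2 pp1:2 pp2:1 pp3:1
Op 3: read(P1, v2) -> 31. No state change.
Op 4: fork(P0) -> P2. 4 ppages; refcounts: pp0:3 pp1:3 pp2:1 pp3:2
Op 5: write(P1, v1, 178). refcount(pp1)=3>1 -> COPY to pp4. 5 ppages; refcounts: pp0:3 pp1:2 pp2:1 pp3:2 pp4:1
Op 6: write(P1, v2, 162). refcount(pp2)=1 -> write in place. 5 ppages; refcounts: pp0:3 pp1:2 pp2:1 pp3:2 pp4:1

Answer: 5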